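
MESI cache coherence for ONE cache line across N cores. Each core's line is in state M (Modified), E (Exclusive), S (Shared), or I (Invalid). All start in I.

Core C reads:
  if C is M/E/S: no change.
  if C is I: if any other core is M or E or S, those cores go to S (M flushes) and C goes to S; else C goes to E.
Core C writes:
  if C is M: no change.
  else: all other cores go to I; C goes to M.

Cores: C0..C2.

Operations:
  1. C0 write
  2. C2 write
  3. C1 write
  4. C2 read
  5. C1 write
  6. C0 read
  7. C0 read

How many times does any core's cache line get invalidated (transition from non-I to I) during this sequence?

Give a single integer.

Op 1: C0 write [C0 write: invalidate none -> C0=M] -> [M,I,I] (invalidations this op: 0; running total: 0)
Op 2: C2 write [C2 write: invalidate ['C0=M'] -> C2=M] -> [I,I,M] (invalidations this op: 1; running total: 1)
Op 3: C1 write [C1 write: invalidate ['C2=M'] -> C1=M] -> [I,M,I] (invalidations this op: 1; running total: 2)
Op 4: C2 read [C2 read from I: others=['C1=M'] -> C2=S, others downsized to S] -> [I,S,S] (invalidations this op: 0; running total: 2)
Op 5: C1 write [C1 write: invalidate ['C2=S'] -> C1=M] -> [I,M,I] (invalidations this op: 1; running total: 3)
Op 6: C0 read [C0 read from I: others=['C1=M'] -> C0=S, others downsized to S] -> [S,S,I] (invalidations this op: 0; running total: 3)
Op 7: C0 read [C0 read: already in S, no change] -> [S,S,I] (invalidations this op: 0; running total: 3)

Answer: 3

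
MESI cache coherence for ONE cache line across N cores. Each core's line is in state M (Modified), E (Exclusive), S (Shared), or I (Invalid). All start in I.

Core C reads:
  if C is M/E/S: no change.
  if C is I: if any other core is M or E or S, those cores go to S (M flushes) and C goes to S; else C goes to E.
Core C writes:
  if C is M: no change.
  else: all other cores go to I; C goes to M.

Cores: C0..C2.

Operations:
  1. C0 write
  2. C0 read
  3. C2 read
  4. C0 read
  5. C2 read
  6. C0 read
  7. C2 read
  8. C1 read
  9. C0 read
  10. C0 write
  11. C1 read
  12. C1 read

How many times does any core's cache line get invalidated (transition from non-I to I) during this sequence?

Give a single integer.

Answer: 2

Derivation:
Op 1: C0 write [C0 write: invalidate none -> C0=M] -> [M,I,I] (invalidations this op: 0; running total: 0)
Op 2: C0 read [C0 read: already in M, no change] -> [M,I,I] (invalidations this op: 0; running total: 0)
Op 3: C2 read [C2 read from I: others=['C0=M'] -> C2=S, others downsized to S] -> [S,I,S] (invalidations this op: 0; running total: 0)
Op 4: C0 read [C0 read: already in S, no change] -> [S,I,S] (invalidations this op: 0; running total: 0)
Op 5: C2 read [C2 read: already in S, no change] -> [S,I,S] (invalidations this op: 0; running total: 0)
Op 6: C0 read [C0 read: already in S, no change] -> [S,I,S] (invalidations this op: 0; running total: 0)
Op 7: C2 read [C2 read: already in S, no change] -> [S,I,S] (invalidations this op: 0; running total: 0)
Op 8: C1 read [C1 read from I: others=['C0=S', 'C2=S'] -> C1=S, others downsized to S] -> [S,S,S] (invalidations this op: 0; running total: 0)
Op 9: C0 read [C0 read: already in S, no change] -> [S,S,S] (invalidations this op: 0; running total: 0)
Op 10: C0 write [C0 write: invalidate ['C1=S', 'C2=S'] -> C0=M] -> [M,I,I] (invalidations this op: 2; running total: 2)
Op 11: C1 read [C1 read from I: others=['C0=M'] -> C1=S, others downsized to S] -> [S,S,I] (invalidations this op: 0; running total: 2)
Op 12: C1 read [C1 read: already in S, no change] -> [S,S,I] (invalidations this op: 0; running total: 2)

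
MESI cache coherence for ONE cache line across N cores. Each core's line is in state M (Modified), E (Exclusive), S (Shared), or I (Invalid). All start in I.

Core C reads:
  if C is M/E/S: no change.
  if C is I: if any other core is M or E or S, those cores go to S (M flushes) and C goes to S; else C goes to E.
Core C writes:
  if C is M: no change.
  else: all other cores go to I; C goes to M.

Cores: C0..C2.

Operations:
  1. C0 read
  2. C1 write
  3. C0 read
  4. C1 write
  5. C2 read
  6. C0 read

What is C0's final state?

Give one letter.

Answer: S

Derivation:
Op 1: C0 read [C0 read from I: no other sharers -> C0=E (exclusive)] -> [E,I,I]
Op 2: C1 write [C1 write: invalidate ['C0=E'] -> C1=M] -> [I,M,I]
Op 3: C0 read [C0 read from I: others=['C1=M'] -> C0=S, others downsized to S] -> [S,S,I]
Op 4: C1 write [C1 write: invalidate ['C0=S'] -> C1=M] -> [I,M,I]
Op 5: C2 read [C2 read from I: others=['C1=M'] -> C2=S, others downsized to S] -> [I,S,S]
Op 6: C0 read [C0 read from I: others=['C1=S', 'C2=S'] -> C0=S, others downsized to S] -> [S,S,S]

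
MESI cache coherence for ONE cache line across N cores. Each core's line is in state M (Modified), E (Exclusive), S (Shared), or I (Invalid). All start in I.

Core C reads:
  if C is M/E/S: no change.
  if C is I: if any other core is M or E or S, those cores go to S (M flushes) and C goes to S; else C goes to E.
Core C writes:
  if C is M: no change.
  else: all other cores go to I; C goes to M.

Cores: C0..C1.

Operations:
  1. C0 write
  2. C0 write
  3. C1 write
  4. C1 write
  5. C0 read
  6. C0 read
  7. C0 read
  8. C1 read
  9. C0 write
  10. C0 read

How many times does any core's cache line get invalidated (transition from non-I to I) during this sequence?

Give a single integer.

Op 1: C0 write [C0 write: invalidate none -> C0=M] -> [M,I] (invalidations this op: 0; running total: 0)
Op 2: C0 write [C0 write: already M (modified), no change] -> [M,I] (invalidations this op: 0; running total: 0)
Op 3: C1 write [C1 write: invalidate ['C0=M'] -> C1=M] -> [I,M] (invalidations this op: 1; running total: 1)
Op 4: C1 write [C1 write: already M (modified), no change] -> [I,M] (invalidations this op: 0; running total: 1)
Op 5: C0 read [C0 read from I: others=['C1=M'] -> C0=S, others downsized to S] -> [S,S] (invalidations this op: 0; running total: 1)
Op 6: C0 read [C0 read: already in S, no change] -> [S,S] (invalidations this op: 0; running total: 1)
Op 7: C0 read [C0 read: already in S, no change] -> [S,S] (invalidations this op: 0; running total: 1)
Op 8: C1 read [C1 read: already in S, no change] -> [S,S] (invalidations this op: 0; running total: 1)
Op 9: C0 write [C0 write: invalidate ['C1=S'] -> C0=M] -> [M,I] (invalidations this op: 1; running total: 2)
Op 10: C0 read [C0 read: already in M, no change] -> [M,I] (invalidations this op: 0; running total: 2)

Answer: 2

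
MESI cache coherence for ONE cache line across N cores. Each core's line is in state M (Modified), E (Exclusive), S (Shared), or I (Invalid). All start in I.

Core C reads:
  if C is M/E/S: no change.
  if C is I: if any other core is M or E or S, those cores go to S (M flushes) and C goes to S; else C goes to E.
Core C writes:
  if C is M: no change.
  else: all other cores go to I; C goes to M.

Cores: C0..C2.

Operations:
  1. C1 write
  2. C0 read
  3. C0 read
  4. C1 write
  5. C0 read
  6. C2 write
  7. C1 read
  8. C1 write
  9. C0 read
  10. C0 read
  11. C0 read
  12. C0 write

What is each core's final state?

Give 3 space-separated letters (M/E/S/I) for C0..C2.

Op 1: C1 write [C1 write: invalidate none -> C1=M] -> [I,M,I]
Op 2: C0 read [C0 read from I: others=['C1=M'] -> C0=S, others downsized to S] -> [S,S,I]
Op 3: C0 read [C0 read: already in S, no change] -> [S,S,I]
Op 4: C1 write [C1 write: invalidate ['C0=S'] -> C1=M] -> [I,M,I]
Op 5: C0 read [C0 read from I: others=['C1=M'] -> C0=S, others downsized to S] -> [S,S,I]
Op 6: C2 write [C2 write: invalidate ['C0=S', 'C1=S'] -> C2=M] -> [I,I,M]
Op 7: C1 read [C1 read from I: others=['C2=M'] -> C1=S, others downsized to S] -> [I,S,S]
Op 8: C1 write [C1 write: invalidate ['C2=S'] -> C1=M] -> [I,M,I]
Op 9: C0 read [C0 read from I: others=['C1=M'] -> C0=S, others downsized to S] -> [S,S,I]
Op 10: C0 read [C0 read: already in S, no change] -> [S,S,I]
Op 11: C0 read [C0 read: already in S, no change] -> [S,S,I]
Op 12: C0 write [C0 write: invalidate ['C1=S'] -> C0=M] -> [M,I,I]

Answer: M I I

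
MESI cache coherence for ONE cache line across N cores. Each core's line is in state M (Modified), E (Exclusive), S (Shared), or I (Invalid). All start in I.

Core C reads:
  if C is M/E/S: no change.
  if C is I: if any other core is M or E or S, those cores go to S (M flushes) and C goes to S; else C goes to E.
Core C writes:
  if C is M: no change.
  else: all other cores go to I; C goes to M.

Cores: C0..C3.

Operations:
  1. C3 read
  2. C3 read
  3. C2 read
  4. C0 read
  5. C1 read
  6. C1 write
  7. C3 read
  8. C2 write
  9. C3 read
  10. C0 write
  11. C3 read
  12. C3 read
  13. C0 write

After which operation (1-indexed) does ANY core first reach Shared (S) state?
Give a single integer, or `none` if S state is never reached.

Op 1: C3 read [C3 read from I: no other sharers -> C3=E (exclusive)] -> [I,I,I,E]
Op 2: C3 read [C3 read: already in E, no change] -> [I,I,I,E]
Op 3: C2 read [C2 read from I: others=['C3=E'] -> C2=S, others downsized to S] -> [I,I,S,S]
  -> First S state at op 3; remaining ops need not be traced.

Answer: 3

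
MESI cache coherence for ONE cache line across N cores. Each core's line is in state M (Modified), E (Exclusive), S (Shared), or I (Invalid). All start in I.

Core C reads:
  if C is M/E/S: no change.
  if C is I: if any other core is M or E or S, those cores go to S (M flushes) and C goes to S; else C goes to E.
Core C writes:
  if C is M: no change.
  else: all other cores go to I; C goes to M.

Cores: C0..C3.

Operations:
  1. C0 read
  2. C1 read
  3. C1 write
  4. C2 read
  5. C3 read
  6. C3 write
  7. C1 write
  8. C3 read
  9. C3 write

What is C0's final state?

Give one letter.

Answer: I

Derivation:
Op 1: C0 read [C0 read from I: no other sharers -> C0=E (exclusive)] -> [E,I,I,I]
Op 2: C1 read [C1 read from I: others=['C0=E'] -> C1=S, others downsized to S] -> [S,S,I,I]
Op 3: C1 write [C1 write: invalidate ['C0=S'] -> C1=M] -> [I,M,I,I]
Op 4: C2 read [C2 read from I: others=['C1=M'] -> C2=S, others downsized to S] -> [I,S,S,I]
Op 5: C3 read [C3 read from I: others=['C1=S', 'C2=S'] -> C3=S, others downsized to S] -> [I,S,S,S]
Op 6: C3 write [C3 write: invalidate ['C1=S', 'C2=S'] -> C3=M] -> [I,I,I,M]
Op 7: C1 write [C1 write: invalidate ['C3=M'] -> C1=M] -> [I,M,I,I]
Op 8: C3 read [C3 read from I: others=['C1=M'] -> C3=S, others downsized to S] -> [I,S,I,S]
Op 9: C3 write [C3 write: invalidate ['C1=S'] -> C3=M] -> [I,I,I,M]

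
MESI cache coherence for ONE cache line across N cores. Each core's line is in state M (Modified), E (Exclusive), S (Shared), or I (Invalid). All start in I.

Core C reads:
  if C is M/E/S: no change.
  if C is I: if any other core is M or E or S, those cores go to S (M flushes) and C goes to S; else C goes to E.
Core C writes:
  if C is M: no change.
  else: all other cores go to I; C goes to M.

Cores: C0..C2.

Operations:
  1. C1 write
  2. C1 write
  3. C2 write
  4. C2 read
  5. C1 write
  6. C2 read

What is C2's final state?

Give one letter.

Answer: S

Derivation:
Op 1: C1 write [C1 write: invalidate none -> C1=M] -> [I,M,I]
Op 2: C1 write [C1 write: already M (modified), no change] -> [I,M,I]
Op 3: C2 write [C2 write: invalidate ['C1=M'] -> C2=M] -> [I,I,M]
Op 4: C2 read [C2 read: already in M, no change] -> [I,I,M]
Op 5: C1 write [C1 write: invalidate ['C2=M'] -> C1=M] -> [I,M,I]
Op 6: C2 read [C2 read from I: others=['C1=M'] -> C2=S, others downsized to S] -> [I,S,S]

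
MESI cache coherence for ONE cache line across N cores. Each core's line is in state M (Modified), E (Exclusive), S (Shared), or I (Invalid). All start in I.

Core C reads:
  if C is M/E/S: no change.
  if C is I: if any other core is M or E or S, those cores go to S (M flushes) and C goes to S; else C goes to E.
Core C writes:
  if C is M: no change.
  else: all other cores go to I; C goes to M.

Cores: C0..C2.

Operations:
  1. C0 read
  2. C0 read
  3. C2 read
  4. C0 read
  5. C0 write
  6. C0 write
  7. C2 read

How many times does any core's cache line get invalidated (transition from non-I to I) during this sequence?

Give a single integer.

Op 1: C0 read [C0 read from I: no other sharers -> C0=E (exclusive)] -> [E,I,I] (invalidations this op: 0; running total: 0)
Op 2: C0 read [C0 read: already in E, no change] -> [E,I,I] (invalidations this op: 0; running total: 0)
Op 3: C2 read [C2 read from I: others=['C0=E'] -> C2=S, others downsized to S] -> [S,I,S] (invalidations this op: 0; running total: 0)
Op 4: C0 read [C0 read: already in S, no change] -> [S,I,S] (invalidations this op: 0; running total: 0)
Op 5: C0 write [C0 write: invalidate ['C2=S'] -> C0=M] -> [M,I,I] (invalidations this op: 1; running total: 1)
Op 6: C0 write [C0 write: already M (modified), no change] -> [M,I,I] (invalidations this op: 0; running total: 1)
Op 7: C2 read [C2 read from I: others=['C0=M'] -> C2=S, others downsized to S] -> [S,I,S] (invalidations this op: 0; running total: 1)

Answer: 1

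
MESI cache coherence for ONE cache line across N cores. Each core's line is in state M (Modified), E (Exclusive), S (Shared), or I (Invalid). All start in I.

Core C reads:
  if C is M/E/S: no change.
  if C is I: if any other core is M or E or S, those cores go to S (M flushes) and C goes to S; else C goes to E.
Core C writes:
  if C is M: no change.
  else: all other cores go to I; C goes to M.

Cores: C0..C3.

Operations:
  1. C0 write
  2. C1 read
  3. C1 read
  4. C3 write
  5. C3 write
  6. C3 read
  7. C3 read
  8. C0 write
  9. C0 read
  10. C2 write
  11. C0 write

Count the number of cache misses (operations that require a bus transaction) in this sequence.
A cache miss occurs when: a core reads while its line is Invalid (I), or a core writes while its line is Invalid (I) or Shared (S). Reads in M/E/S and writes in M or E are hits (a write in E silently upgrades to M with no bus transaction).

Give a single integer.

Op 1: C0 write [C0 write: invalidate none -> C0=M] -> [M,I,I,I] [MISS #1: write from I]
Op 2: C1 read [C1 read from I: others=['C0=M'] -> C1=S, others downsized to S] -> [S,S,I,I] [MISS #2: read from I]
Op 3: C1 read [C1 read: already in S, no change] -> [S,S,I,I] [hit: read from S]
Op 4: C3 write [C3 write: invalidate ['C0=S', 'C1=S'] -> C3=M] -> [I,I,I,M] [MISS #3: write from I]
Op 5: C3 write [C3 write: already M (modified), no change] -> [I,I,I,M] [hit: write from M]
Op 6: C3 read [C3 read: already in M, no change] -> [I,I,I,M] [hit: read from M]
Op 7: C3 read [C3 read: already in M, no change] -> [I,I,I,M] [hit: read from M]
Op 8: C0 write [C0 write: invalidate ['C3=M'] -> C0=M] -> [M,I,I,I] [MISS #4: write from I]
Op 9: C0 read [C0 read: already in M, no change] -> [M,I,I,I] [hit: read from M]
Op 10: C2 write [C2 write: invalidate ['C0=M'] -> C2=M] -> [I,I,M,I] [MISS #5: write from I]
Op 11: C0 write [C0 write: invalidate ['C2=M'] -> C0=M] -> [M,I,I,I] [MISS #6: write from I]

Answer: 6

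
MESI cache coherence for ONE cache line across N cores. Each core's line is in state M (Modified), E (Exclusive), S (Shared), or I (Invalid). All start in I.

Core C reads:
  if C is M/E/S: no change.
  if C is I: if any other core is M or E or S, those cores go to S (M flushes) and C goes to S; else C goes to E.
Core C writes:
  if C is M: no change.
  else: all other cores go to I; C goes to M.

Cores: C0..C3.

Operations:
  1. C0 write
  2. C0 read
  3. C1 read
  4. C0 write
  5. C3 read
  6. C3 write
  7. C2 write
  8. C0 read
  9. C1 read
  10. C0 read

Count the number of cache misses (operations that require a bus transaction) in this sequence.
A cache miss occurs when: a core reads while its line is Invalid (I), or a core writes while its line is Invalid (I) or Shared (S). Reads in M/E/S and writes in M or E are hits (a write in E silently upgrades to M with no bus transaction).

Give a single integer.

Answer: 8

Derivation:
Op 1: C0 write [C0 write: invalidate none -> C0=M] -> [M,I,I,I] [MISS #1: write from I]
Op 2: C0 read [C0 read: already in M, no change] -> [M,I,I,I] [hit: read from M]
Op 3: C1 read [C1 read from I: others=['C0=M'] -> C1=S, others downsized to S] -> [S,S,I,I] [MISS #2: read from I]
Op 4: C0 write [C0 write: invalidate ['C1=S'] -> C0=M] -> [M,I,I,I] [MISS #3: write from S]
Op 5: C3 read [C3 read from I: others=['C0=M'] -> C3=S, others downsized to S] -> [S,I,I,S] [MISS #4: read from I]
Op 6: C3 write [C3 write: invalidate ['C0=S'] -> C3=M] -> [I,I,I,M] [MISS #5: write from S]
Op 7: C2 write [C2 write: invalidate ['C3=M'] -> C2=M] -> [I,I,M,I] [MISS #6: write from I]
Op 8: C0 read [C0 read from I: others=['C2=M'] -> C0=S, others downsized to S] -> [S,I,S,I] [MISS #7: read from I]
Op 9: C1 read [C1 read from I: others=['C0=S', 'C2=S'] -> C1=S, others downsized to S] -> [S,S,S,I] [MISS #8: read from I]
Op 10: C0 read [C0 read: already in S, no change] -> [S,S,S,I] [hit: read from S]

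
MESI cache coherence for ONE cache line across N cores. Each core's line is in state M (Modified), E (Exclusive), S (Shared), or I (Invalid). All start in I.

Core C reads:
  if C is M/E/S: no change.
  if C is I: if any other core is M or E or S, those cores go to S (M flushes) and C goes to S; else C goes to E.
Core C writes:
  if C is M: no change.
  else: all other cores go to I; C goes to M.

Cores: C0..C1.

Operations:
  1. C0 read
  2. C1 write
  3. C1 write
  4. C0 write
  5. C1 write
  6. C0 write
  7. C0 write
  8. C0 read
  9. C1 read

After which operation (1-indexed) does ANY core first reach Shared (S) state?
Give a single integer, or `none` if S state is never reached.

Answer: 9

Derivation:
Op 1: C0 read [C0 read from I: no other sharers -> C0=E (exclusive)] -> [E,I]
Op 2: C1 write [C1 write: invalidate ['C0=E'] -> C1=M] -> [I,M]
Op 3: C1 write [C1 write: already M (modified), no change] -> [I,M]
Op 4: C0 write [C0 write: invalidate ['C1=M'] -> C0=M] -> [M,I]
Op 5: C1 write [C1 write: invalidate ['C0=M'] -> C1=M] -> [I,M]
Op 6: C0 write [C0 write: invalidate ['C1=M'] -> C0=M] -> [M,I]
Op 7: C0 write [C0 write: already M (modified), no change] -> [M,I]
Op 8: C0 read [C0 read: already in M, no change] -> [M,I]
Op 9: C1 read [C1 read from I: others=['C0=M'] -> C1=S, others downsized to S] -> [S,S]
  -> First S state at op 9; remaining ops need not be traced.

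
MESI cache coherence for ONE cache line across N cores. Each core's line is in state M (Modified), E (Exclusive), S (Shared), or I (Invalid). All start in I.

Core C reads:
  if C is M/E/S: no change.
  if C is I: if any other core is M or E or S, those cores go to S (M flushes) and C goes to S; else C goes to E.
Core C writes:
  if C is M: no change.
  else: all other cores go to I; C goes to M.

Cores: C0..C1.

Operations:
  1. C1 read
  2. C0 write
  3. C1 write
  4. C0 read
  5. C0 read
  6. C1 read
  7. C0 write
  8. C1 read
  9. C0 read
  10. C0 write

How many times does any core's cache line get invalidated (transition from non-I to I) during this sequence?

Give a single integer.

Answer: 4

Derivation:
Op 1: C1 read [C1 read from I: no other sharers -> C1=E (exclusive)] -> [I,E] (invalidations this op: 0; running total: 0)
Op 2: C0 write [C0 write: invalidate ['C1=E'] -> C0=M] -> [M,I] (invalidations this op: 1; running total: 1)
Op 3: C1 write [C1 write: invalidate ['C0=M'] -> C1=M] -> [I,M] (invalidations this op: 1; running total: 2)
Op 4: C0 read [C0 read from I: others=['C1=M'] -> C0=S, others downsized to S] -> [S,S] (invalidations this op: 0; running total: 2)
Op 5: C0 read [C0 read: already in S, no change] -> [S,S] (invalidations this op: 0; running total: 2)
Op 6: C1 read [C1 read: already in S, no change] -> [S,S] (invalidations this op: 0; running total: 2)
Op 7: C0 write [C0 write: invalidate ['C1=S'] -> C0=M] -> [M,I] (invalidations this op: 1; running total: 3)
Op 8: C1 read [C1 read from I: others=['C0=M'] -> C1=S, others downsized to S] -> [S,S] (invalidations this op: 0; running total: 3)
Op 9: C0 read [C0 read: already in S, no change] -> [S,S] (invalidations this op: 0; running total: 3)
Op 10: C0 write [C0 write: invalidate ['C1=S'] -> C0=M] -> [M,I] (invalidations this op: 1; running total: 4)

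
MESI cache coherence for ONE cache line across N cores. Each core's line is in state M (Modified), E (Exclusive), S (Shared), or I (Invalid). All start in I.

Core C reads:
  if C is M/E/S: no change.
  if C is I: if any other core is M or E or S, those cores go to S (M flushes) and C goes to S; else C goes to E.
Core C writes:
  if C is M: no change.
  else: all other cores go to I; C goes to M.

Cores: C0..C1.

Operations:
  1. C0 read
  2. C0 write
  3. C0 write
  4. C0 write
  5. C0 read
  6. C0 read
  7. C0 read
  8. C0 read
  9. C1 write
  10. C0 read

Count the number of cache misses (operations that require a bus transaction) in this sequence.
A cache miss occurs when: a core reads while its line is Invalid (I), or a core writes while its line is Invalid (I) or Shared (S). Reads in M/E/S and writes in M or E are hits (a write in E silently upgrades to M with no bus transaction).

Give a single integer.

Op 1: C0 read [C0 read from I: no other sharers -> C0=E (exclusive)] -> [E,I] [MISS #1: read from I]
Op 2: C0 write [C0 write: invalidate none -> C0=M] -> [M,I] [hit: write from E is a silent E->M upgrade, no bus transaction]
Op 3: C0 write [C0 write: already M (modified), no change] -> [M,I] [hit: write from M]
Op 4: C0 write [C0 write: already M (modified), no change] -> [M,I] [hit: write from M]
Op 5: C0 read [C0 read: already in M, no change] -> [M,I] [hit: read from M]
Op 6: C0 read [C0 read: already in M, no change] -> [M,I] [hit: read from M]
Op 7: C0 read [C0 read: already in M, no change] -> [M,I] [hit: read from M]
Op 8: C0 read [C0 read: already in M, no change] -> [M,I] [hit: read from M]
Op 9: C1 write [C1 write: invalidate ['C0=M'] -> C1=M] -> [I,M] [MISS #2: write from I]
Op 10: C0 read [C0 read from I: others=['C1=M'] -> C0=S, others downsized to S] -> [S,S] [MISS #3: read from I]

Answer: 3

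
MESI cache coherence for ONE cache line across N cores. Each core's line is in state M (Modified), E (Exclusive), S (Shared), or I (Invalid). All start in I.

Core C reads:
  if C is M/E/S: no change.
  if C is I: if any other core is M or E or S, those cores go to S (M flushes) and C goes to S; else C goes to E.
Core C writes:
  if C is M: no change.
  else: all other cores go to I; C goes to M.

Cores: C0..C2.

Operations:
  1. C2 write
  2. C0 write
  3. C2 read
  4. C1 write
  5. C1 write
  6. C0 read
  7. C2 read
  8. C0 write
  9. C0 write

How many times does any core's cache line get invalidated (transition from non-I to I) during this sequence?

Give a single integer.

Answer: 5

Derivation:
Op 1: C2 write [C2 write: invalidate none -> C2=M] -> [I,I,M] (invalidations this op: 0; running total: 0)
Op 2: C0 write [C0 write: invalidate ['C2=M'] -> C0=M] -> [M,I,I] (invalidations this op: 1; running total: 1)
Op 3: C2 read [C2 read from I: others=['C0=M'] -> C2=S, others downsized to S] -> [S,I,S] (invalidations this op: 0; running total: 1)
Op 4: C1 write [C1 write: invalidate ['C0=S', 'C2=S'] -> C1=M] -> [I,M,I] (invalidations this op: 2; running total: 3)
Op 5: C1 write [C1 write: already M (modified), no change] -> [I,M,I] (invalidations this op: 0; running total: 3)
Op 6: C0 read [C0 read from I: others=['C1=M'] -> C0=S, others downsized to S] -> [S,S,I] (invalidations this op: 0; running total: 3)
Op 7: C2 read [C2 read from I: others=['C0=S', 'C1=S'] -> C2=S, others downsized to S] -> [S,S,S] (invalidations this op: 0; running total: 3)
Op 8: C0 write [C0 write: invalidate ['C1=S', 'C2=S'] -> C0=M] -> [M,I,I] (invalidations this op: 2; running total: 5)
Op 9: C0 write [C0 write: already M (modified), no change] -> [M,I,I] (invalidations this op: 0; running total: 5)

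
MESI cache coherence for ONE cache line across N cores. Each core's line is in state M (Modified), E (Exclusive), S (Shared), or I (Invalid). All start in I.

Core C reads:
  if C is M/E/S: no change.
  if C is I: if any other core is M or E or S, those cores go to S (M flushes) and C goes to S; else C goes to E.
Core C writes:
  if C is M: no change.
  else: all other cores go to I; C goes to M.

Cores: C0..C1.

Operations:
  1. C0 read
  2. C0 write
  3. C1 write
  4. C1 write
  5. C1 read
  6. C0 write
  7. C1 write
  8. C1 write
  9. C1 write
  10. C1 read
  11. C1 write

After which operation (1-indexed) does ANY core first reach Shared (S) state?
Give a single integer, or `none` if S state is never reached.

Op 1: C0 read [C0 read from I: no other sharers -> C0=E (exclusive)] -> [E,I]
Op 2: C0 write [C0 write: invalidate none -> C0=M] -> [M,I]
Op 3: C1 write [C1 write: invalidate ['C0=M'] -> C1=M] -> [I,M]
Op 4: C1 write [C1 write: already M (modified), no change] -> [I,M]
Op 5: C1 read [C1 read: already in M, no change] -> [I,M]
Op 6: C0 write [C0 write: invalidate ['C1=M'] -> C0=M] -> [M,I]
Op 7: C1 write [C1 write: invalidate ['C0=M'] -> C1=M] -> [I,M]
Op 8: C1 write [C1 write: already M (modified), no change] -> [I,M]
Op 9: C1 write [C1 write: already M (modified), no change] -> [I,M]
Op 10: C1 read [C1 read: already in M, no change] -> [I,M]
Op 11: C1 write [C1 write: already M (modified), no change] -> [I,M]
S state never reached in this sequence.

Answer: none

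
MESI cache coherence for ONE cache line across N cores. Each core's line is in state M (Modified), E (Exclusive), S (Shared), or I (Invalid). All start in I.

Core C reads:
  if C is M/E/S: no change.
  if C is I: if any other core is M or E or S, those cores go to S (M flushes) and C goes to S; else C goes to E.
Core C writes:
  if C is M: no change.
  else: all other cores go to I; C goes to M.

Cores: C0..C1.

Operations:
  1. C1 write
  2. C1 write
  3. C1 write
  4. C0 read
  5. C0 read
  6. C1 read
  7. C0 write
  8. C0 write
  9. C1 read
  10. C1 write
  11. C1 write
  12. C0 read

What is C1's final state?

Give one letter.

Op 1: C1 write [C1 write: invalidate none -> C1=M] -> [I,M]
Op 2: C1 write [C1 write: already M (modified), no change] -> [I,M]
Op 3: C1 write [C1 write: already M (modified), no change] -> [I,M]
Op 4: C0 read [C0 read from I: others=['C1=M'] -> C0=S, others downsized to S] -> [S,S]
Op 5: C0 read [C0 read: already in S, no change] -> [S,S]
Op 6: C1 read [C1 read: already in S, no change] -> [S,S]
Op 7: C0 write [C0 write: invalidate ['C1=S'] -> C0=M] -> [M,I]
Op 8: C0 write [C0 write: already M (modified), no change] -> [M,I]
Op 9: C1 read [C1 read from I: others=['C0=M'] -> C1=S, others downsized to S] -> [S,S]
Op 10: C1 write [C1 write: invalidate ['C0=S'] -> C1=M] -> [I,M]
Op 11: C1 write [C1 write: already M (modified), no change] -> [I,M]
Op 12: C0 read [C0 read from I: others=['C1=M'] -> C0=S, others downsized to S] -> [S,S]

Answer: S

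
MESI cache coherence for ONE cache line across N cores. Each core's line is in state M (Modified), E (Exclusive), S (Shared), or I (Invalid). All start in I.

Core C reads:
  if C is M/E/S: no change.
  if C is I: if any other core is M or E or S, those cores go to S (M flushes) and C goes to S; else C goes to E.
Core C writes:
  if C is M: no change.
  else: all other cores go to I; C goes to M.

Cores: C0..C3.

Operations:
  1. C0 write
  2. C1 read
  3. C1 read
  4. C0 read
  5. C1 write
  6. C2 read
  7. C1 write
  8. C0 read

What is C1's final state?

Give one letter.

Answer: S

Derivation:
Op 1: C0 write [C0 write: invalidate none -> C0=M] -> [M,I,I,I]
Op 2: C1 read [C1 read from I: others=['C0=M'] -> C1=S, others downsized to S] -> [S,S,I,I]
Op 3: C1 read [C1 read: already in S, no change] -> [S,S,I,I]
Op 4: C0 read [C0 read: already in S, no change] -> [S,S,I,I]
Op 5: C1 write [C1 write: invalidate ['C0=S'] -> C1=M] -> [I,M,I,I]
Op 6: C2 read [C2 read from I: others=['C1=M'] -> C2=S, others downsized to S] -> [I,S,S,I]
Op 7: C1 write [C1 write: invalidate ['C2=S'] -> C1=M] -> [I,M,I,I]
Op 8: C0 read [C0 read from I: others=['C1=M'] -> C0=S, others downsized to S] -> [S,S,I,I]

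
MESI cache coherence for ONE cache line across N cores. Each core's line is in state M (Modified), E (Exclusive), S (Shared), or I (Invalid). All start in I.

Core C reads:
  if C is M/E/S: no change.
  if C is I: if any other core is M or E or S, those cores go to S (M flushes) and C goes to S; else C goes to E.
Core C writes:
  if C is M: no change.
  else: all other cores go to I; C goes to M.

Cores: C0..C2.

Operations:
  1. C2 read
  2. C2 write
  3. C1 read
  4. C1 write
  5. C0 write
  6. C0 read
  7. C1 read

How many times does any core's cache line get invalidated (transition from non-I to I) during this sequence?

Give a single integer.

Answer: 2

Derivation:
Op 1: C2 read [C2 read from I: no other sharers -> C2=E (exclusive)] -> [I,I,E] (invalidations this op: 0; running total: 0)
Op 2: C2 write [C2 write: invalidate none -> C2=M] -> [I,I,M] (invalidations this op: 0; running total: 0)
Op 3: C1 read [C1 read from I: others=['C2=M'] -> C1=S, others downsized to S] -> [I,S,S] (invalidations this op: 0; running total: 0)
Op 4: C1 write [C1 write: invalidate ['C2=S'] -> C1=M] -> [I,M,I] (invalidations this op: 1; running total: 1)
Op 5: C0 write [C0 write: invalidate ['C1=M'] -> C0=M] -> [M,I,I] (invalidations this op: 1; running total: 2)
Op 6: C0 read [C0 read: already in M, no change] -> [M,I,I] (invalidations this op: 0; running total: 2)
Op 7: C1 read [C1 read from I: others=['C0=M'] -> C1=S, others downsized to S] -> [S,S,I] (invalidations this op: 0; running total: 2)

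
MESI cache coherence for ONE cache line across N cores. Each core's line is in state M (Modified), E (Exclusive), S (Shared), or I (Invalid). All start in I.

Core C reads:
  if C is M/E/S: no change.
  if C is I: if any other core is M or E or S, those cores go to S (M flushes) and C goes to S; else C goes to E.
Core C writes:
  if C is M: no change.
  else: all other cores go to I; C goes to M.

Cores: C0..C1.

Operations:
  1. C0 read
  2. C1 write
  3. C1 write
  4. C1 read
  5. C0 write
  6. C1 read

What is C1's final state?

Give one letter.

Answer: S

Derivation:
Op 1: C0 read [C0 read from I: no other sharers -> C0=E (exclusive)] -> [E,I]
Op 2: C1 write [C1 write: invalidate ['C0=E'] -> C1=M] -> [I,M]
Op 3: C1 write [C1 write: already M (modified), no change] -> [I,M]
Op 4: C1 read [C1 read: already in M, no change] -> [I,M]
Op 5: C0 write [C0 write: invalidate ['C1=M'] -> C0=M] -> [M,I]
Op 6: C1 read [C1 read from I: others=['C0=M'] -> C1=S, others downsized to S] -> [S,S]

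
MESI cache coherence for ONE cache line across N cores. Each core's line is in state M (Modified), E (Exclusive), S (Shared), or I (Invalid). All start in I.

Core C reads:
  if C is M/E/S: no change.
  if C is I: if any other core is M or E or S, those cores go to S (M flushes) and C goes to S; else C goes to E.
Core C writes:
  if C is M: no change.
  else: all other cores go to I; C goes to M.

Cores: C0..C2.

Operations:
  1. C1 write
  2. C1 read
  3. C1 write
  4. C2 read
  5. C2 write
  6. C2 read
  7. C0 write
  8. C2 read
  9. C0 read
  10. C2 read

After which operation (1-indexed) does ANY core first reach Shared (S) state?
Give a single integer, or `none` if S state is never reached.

Answer: 4

Derivation:
Op 1: C1 write [C1 write: invalidate none -> C1=M] -> [I,M,I]
Op 2: C1 read [C1 read: already in M, no change] -> [I,M,I]
Op 3: C1 write [C1 write: already M (modified), no change] -> [I,M,I]
Op 4: C2 read [C2 read from I: others=['C1=M'] -> C2=S, others downsized to S] -> [I,S,S]
  -> First S state at op 4; remaining ops need not be traced.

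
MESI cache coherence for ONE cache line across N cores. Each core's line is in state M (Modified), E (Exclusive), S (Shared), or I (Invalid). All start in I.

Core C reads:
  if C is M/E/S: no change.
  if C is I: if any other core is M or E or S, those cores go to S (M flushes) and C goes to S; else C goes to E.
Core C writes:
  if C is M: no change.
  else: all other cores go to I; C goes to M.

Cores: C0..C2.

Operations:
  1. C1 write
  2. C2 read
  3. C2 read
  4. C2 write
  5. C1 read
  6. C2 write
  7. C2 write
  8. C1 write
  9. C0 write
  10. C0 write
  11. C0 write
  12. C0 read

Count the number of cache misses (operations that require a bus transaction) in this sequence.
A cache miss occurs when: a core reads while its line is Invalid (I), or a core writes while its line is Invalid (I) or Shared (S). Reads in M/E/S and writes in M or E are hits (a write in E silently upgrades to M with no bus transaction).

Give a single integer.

Op 1: C1 write [C1 write: invalidate none -> C1=M] -> [I,M,I] [MISS #1: write from I]
Op 2: C2 read [C2 read from I: others=['C1=M'] -> C2=S, others downsized to S] -> [I,S,S] [MISS #2: read from I]
Op 3: C2 read [C2 read: already in S, no change] -> [I,S,S] [hit: read from S]
Op 4: C2 write [C2 write: invalidate ['C1=S'] -> C2=M] -> [I,I,M] [MISS #3: write from S]
Op 5: C1 read [C1 read from I: others=['C2=M'] -> C1=S, others downsized to S] -> [I,S,S] [MISS #4: read from I]
Op 6: C2 write [C2 write: invalidate ['C1=S'] -> C2=M] -> [I,I,M] [MISS #5: write from S]
Op 7: C2 write [C2 write: already M (modified), no change] -> [I,I,M] [hit: write from M]
Op 8: C1 write [C1 write: invalidate ['C2=M'] -> C1=M] -> [I,M,I] [MISS #6: write from I]
Op 9: C0 write [C0 write: invalidate ['C1=M'] -> C0=M] -> [M,I,I] [MISS #7: write from I]
Op 10: C0 write [C0 write: already M (modified), no change] -> [M,I,I] [hit: write from M]
Op 11: C0 write [C0 write: already M (modified), no change] -> [M,I,I] [hit: write from M]
Op 12: C0 read [C0 read: already in M, no change] -> [M,I,I] [hit: read from M]

Answer: 7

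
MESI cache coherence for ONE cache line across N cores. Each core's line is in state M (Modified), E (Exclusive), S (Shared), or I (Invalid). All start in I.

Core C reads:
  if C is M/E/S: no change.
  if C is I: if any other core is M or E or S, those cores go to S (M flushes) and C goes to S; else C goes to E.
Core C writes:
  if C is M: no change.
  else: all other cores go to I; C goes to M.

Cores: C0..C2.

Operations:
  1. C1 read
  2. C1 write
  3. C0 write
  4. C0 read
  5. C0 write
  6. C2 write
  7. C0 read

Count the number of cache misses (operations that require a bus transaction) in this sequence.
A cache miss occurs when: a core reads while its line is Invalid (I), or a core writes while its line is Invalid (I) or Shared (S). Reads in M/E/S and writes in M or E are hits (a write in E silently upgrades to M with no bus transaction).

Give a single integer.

Op 1: C1 read [C1 read from I: no other sharers -> C1=E (exclusive)] -> [I,E,I] [MISS #1: read from I]
Op 2: C1 write [C1 write: invalidate none -> C1=M] -> [I,M,I] [hit: write from E is a silent E->M upgrade, no bus transaction]
Op 3: C0 write [C0 write: invalidate ['C1=M'] -> C0=M] -> [M,I,I] [MISS #2: write from I]
Op 4: C0 read [C0 read: already in M, no change] -> [M,I,I] [hit: read from M]
Op 5: C0 write [C0 write: already M (modified), no change] -> [M,I,I] [hit: write from M]
Op 6: C2 write [C2 write: invalidate ['C0=M'] -> C2=M] -> [I,I,M] [MISS #3: write from I]
Op 7: C0 read [C0 read from I: others=['C2=M'] -> C0=S, others downsized to S] -> [S,I,S] [MISS #4: read from I]

Answer: 4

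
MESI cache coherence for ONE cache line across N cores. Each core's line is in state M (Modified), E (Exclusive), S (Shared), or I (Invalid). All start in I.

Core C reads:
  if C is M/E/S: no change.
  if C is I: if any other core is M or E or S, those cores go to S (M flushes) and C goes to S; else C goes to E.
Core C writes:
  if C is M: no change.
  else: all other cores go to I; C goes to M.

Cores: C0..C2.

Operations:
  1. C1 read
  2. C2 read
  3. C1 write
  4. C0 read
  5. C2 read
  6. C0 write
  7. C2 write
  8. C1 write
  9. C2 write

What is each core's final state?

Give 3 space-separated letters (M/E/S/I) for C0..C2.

Op 1: C1 read [C1 read from I: no other sharers -> C1=E (exclusive)] -> [I,E,I]
Op 2: C2 read [C2 read from I: others=['C1=E'] -> C2=S, others downsized to S] -> [I,S,S]
Op 3: C1 write [C1 write: invalidate ['C2=S'] -> C1=M] -> [I,M,I]
Op 4: C0 read [C0 read from I: others=['C1=M'] -> C0=S, others downsized to S] -> [S,S,I]
Op 5: C2 read [C2 read from I: others=['C0=S', 'C1=S'] -> C2=S, others downsized to S] -> [S,S,S]
Op 6: C0 write [C0 write: invalidate ['C1=S', 'C2=S'] -> C0=M] -> [M,I,I]
Op 7: C2 write [C2 write: invalidate ['C0=M'] -> C2=M] -> [I,I,M]
Op 8: C1 write [C1 write: invalidate ['C2=M'] -> C1=M] -> [I,M,I]
Op 9: C2 write [C2 write: invalidate ['C1=M'] -> C2=M] -> [I,I,M]

Answer: I I M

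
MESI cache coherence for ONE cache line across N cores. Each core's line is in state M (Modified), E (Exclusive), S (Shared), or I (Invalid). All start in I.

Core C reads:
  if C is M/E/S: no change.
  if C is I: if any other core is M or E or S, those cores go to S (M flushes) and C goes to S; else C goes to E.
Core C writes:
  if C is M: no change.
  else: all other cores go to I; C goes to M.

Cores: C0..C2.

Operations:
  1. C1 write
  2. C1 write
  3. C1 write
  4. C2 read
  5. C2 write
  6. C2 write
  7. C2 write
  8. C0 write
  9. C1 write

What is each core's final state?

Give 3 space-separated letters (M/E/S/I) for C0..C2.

Answer: I M I

Derivation:
Op 1: C1 write [C1 write: invalidate none -> C1=M] -> [I,M,I]
Op 2: C1 write [C1 write: already M (modified), no change] -> [I,M,I]
Op 3: C1 write [C1 write: already M (modified), no change] -> [I,M,I]
Op 4: C2 read [C2 read from I: others=['C1=M'] -> C2=S, others downsized to S] -> [I,S,S]
Op 5: C2 write [C2 write: invalidate ['C1=S'] -> C2=M] -> [I,I,M]
Op 6: C2 write [C2 write: already M (modified), no change] -> [I,I,M]
Op 7: C2 write [C2 write: already M (modified), no change] -> [I,I,M]
Op 8: C0 write [C0 write: invalidate ['C2=M'] -> C0=M] -> [M,I,I]
Op 9: C1 write [C1 write: invalidate ['C0=M'] -> C1=M] -> [I,M,I]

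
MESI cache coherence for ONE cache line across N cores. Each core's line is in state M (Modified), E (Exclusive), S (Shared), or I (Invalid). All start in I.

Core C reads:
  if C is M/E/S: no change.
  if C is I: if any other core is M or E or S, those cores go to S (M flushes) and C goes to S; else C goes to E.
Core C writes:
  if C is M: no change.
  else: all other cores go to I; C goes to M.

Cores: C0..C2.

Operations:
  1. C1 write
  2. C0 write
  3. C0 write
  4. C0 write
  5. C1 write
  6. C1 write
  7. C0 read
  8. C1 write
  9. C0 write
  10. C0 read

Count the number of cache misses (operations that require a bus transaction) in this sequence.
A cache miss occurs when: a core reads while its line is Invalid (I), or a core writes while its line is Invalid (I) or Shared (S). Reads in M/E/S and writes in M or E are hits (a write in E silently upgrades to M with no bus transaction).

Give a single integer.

Answer: 6

Derivation:
Op 1: C1 write [C1 write: invalidate none -> C1=M] -> [I,M,I] [MISS #1: write from I]
Op 2: C0 write [C0 write: invalidate ['C1=M'] -> C0=M] -> [M,I,I] [MISS #2: write from I]
Op 3: C0 write [C0 write: already M (modified), no change] -> [M,I,I] [hit: write from M]
Op 4: C0 write [C0 write: already M (modified), no change] -> [M,I,I] [hit: write from M]
Op 5: C1 write [C1 write: invalidate ['C0=M'] -> C1=M] -> [I,M,I] [MISS #3: write from I]
Op 6: C1 write [C1 write: already M (modified), no change] -> [I,M,I] [hit: write from M]
Op 7: C0 read [C0 read from I: others=['C1=M'] -> C0=S, others downsized to S] -> [S,S,I] [MISS #4: read from I]
Op 8: C1 write [C1 write: invalidate ['C0=S'] -> C1=M] -> [I,M,I] [MISS #5: write from S]
Op 9: C0 write [C0 write: invalidate ['C1=M'] -> C0=M] -> [M,I,I] [MISS #6: write from I]
Op 10: C0 read [C0 read: already in M, no change] -> [M,I,I] [hit: read from M]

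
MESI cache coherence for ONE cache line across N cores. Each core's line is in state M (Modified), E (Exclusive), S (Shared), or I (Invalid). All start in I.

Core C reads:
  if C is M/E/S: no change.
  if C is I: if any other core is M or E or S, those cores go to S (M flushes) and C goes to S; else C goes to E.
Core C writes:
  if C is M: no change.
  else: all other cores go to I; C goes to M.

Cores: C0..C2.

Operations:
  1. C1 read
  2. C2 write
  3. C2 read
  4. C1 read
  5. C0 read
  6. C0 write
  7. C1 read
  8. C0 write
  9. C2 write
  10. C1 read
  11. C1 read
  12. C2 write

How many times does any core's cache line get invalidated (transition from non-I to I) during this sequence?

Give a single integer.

Op 1: C1 read [C1 read from I: no other sharers -> C1=E (exclusive)] -> [I,E,I] (invalidations this op: 0; running total: 0)
Op 2: C2 write [C2 write: invalidate ['C1=E'] -> C2=M] -> [I,I,M] (invalidations this op: 1; running total: 1)
Op 3: C2 read [C2 read: already in M, no change] -> [I,I,M] (invalidations this op: 0; running total: 1)
Op 4: C1 read [C1 read from I: others=['C2=M'] -> C1=S, others downsized to S] -> [I,S,S] (invalidations this op: 0; running total: 1)
Op 5: C0 read [C0 read from I: others=['C1=S', 'C2=S'] -> C0=S, others downsized to S] -> [S,S,S] (invalidations this op: 0; running total: 1)
Op 6: C0 write [C0 write: invalidate ['C1=S', 'C2=S'] -> C0=M] -> [M,I,I] (invalidations this op: 2; running total: 3)
Op 7: C1 read [C1 read from I: others=['C0=M'] -> C1=S, others downsized to S] -> [S,S,I] (invalidations this op: 0; running total: 3)
Op 8: C0 write [C0 write: invalidate ['C1=S'] -> C0=M] -> [M,I,I] (invalidations this op: 1; running total: 4)
Op 9: C2 write [C2 write: invalidate ['C0=M'] -> C2=M] -> [I,I,M] (invalidations this op: 1; running total: 5)
Op 10: C1 read [C1 read from I: others=['C2=M'] -> C1=S, others downsized to S] -> [I,S,S] (invalidations this op: 0; running total: 5)
Op 11: C1 read [C1 read: already in S, no change] -> [I,S,S] (invalidations this op: 0; running total: 5)
Op 12: C2 write [C2 write: invalidate ['C1=S'] -> C2=M] -> [I,I,M] (invalidations this op: 1; running total: 6)

Answer: 6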